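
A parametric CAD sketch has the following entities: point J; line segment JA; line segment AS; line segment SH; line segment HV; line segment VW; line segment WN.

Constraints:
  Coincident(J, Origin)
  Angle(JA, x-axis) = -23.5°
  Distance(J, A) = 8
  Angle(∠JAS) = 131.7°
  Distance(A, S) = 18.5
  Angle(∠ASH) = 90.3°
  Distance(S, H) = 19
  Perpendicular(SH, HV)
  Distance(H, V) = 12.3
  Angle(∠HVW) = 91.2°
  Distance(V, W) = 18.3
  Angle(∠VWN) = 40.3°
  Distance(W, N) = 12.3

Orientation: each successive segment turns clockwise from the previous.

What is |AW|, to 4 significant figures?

5.871

J is at the origin; JA runs at -23.5° with length 8.0, so A = (7.336, -3.190). ∠JAS = 131.7° gives AS at -71.80° from the x-axis; with |AS| = 18.5, S = (13.11, -20.76). ∠ASH = 90.3° gives SH at -161.5° from the x-axis; with |SH| = 19.0, H = (-4.903, -26.79). The perpendicularity gives HV at right angles to SH, so HV runs at 108.5°; with |HV| = 12.3, V = (-8.806, -15.13). ∠HVW = 91.2° gives VW at 19.70° from the x-axis; with |VW| = 18.3, W = (8.423, -8.960). Then |AW| = |W − A| = 5.871.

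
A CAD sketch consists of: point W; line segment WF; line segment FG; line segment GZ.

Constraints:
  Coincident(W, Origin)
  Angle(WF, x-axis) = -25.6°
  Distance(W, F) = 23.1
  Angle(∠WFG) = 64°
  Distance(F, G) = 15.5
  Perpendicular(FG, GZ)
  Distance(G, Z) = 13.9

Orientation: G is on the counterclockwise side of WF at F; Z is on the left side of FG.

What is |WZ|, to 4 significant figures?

8.716

∠WFG = 64.0°, so FG runs at -25.6° + (180° − 64.0°) = 90.40° from the x-axis; with |FG| = 15.5, G = F + 15.5·(cos 90.40°, sin 90.40°) = (20.72, 5.518). The perpendicularity gives GZ at right angles to FG; with |GZ| = 13.9 on the left of FG, Z = G + 13.9·(-1.000, -0.006981) = (6.824, 5.421). Then |WZ| = |Z − W| = 8.716.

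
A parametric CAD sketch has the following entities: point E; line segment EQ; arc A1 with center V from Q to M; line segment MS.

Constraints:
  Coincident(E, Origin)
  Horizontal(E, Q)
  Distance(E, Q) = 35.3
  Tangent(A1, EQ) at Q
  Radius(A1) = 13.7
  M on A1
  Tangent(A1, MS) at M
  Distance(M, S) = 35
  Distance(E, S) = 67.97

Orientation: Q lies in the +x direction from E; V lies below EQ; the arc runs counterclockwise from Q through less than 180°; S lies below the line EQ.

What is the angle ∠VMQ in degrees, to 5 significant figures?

25.648°

E is at the origin; E and Q share the same y with |EQ| = 35.3 and Q on the +x side, so Q = (35.300, 0.0000). Tangency of A1 to EQ means the radius VQ is perpendicular to EQ, so V = Q + (0, -13.7) = (35.300, -13.700). Since VM ⟂ MS (tangency), |VS| = √(13.7² + 35.0²) = 37.586 regardless of where M sits on A1. So S lies on both circle(E, 67.97) and circle(V, 37.586); the below-EQ intersection is S = (46.495, -49.580). M is the foot of the tangent from S: M = (24.609, -22.267).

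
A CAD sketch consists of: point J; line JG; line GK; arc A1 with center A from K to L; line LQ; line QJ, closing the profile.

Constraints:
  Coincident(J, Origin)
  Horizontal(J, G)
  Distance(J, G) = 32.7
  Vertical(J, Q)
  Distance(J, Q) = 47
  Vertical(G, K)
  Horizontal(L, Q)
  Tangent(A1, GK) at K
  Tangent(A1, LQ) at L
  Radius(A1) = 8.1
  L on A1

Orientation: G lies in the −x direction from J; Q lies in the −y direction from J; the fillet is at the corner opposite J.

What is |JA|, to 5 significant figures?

46.026

J is at the origin; JG is horizontal with |JG| = 32.7 and G on the −x side, so G = (-32.700, 0.0000). JQ is vertical with |JQ| = 47.0 and Q on the −y side, so Q = (0.0000, -47.000). The virtual corner opposite J is at (-32.700, -47.000). A1 meets GK tangentially, so AK is at right angles to GK and A1 meets LQ tangentially, so AL is at right angles to LQ, with radius 8.1, so the center A sits 8.1 in from both sides at A = (-24.600, -38.900). Then |JA| = |A − J| = 46.026.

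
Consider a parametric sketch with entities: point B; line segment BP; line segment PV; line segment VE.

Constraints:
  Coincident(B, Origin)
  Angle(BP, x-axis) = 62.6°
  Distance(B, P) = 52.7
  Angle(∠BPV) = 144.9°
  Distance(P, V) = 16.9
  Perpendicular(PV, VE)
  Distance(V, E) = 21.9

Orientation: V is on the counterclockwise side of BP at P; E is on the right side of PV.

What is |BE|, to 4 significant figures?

79.54

B is at the origin; BP runs at 62.6° with length 52.7, so P = 52.7·(cos 62.6°, sin 62.6°) = (24.25, 46.79). ∠BPV = 144.9°, so PV runs at 62.6° + (180° − 144.9°) = 97.70° from the x-axis; with |PV| = 16.9, V = P + 16.9·(cos 97.70°, sin 97.70°) = (21.99, 63.54). PV is perpendicular to VE; with |VE| = 21.9 on the right of PV, E = V + 21.9·(0.9910, 0.1340) = (43.69, 66.47). Then |BE| = |E − B| = 79.54.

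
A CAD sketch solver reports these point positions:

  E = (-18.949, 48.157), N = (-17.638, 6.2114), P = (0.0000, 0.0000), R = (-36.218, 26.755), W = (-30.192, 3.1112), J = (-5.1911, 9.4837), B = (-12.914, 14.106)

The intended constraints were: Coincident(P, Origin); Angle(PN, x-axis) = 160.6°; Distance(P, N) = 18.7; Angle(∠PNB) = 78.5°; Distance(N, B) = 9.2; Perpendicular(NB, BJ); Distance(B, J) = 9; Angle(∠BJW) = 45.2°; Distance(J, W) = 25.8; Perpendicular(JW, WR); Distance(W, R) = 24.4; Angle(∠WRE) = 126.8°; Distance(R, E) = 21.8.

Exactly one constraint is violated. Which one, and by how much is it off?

Distance(R, E) = 21.8 — off by 5.70.

P = (0.00, 0.00) ✓; PN at 160.6° ✓; |PN| = 18.70 ✓; ∠PNB = 78.50° ✓; |NB| = 9.200 ✓; ∠(NB, BJ) = 90.01° ✓; |BJ| = 9.000 ✓; ∠BJW = 45.20° ✓; |JW| = 25.80 ✓; ∠(JW, WR) = 90.00° ✓; |WR| = 24.40 ✓; ∠WRE = 126.8° ✓; |RE| = 27.50 ✗.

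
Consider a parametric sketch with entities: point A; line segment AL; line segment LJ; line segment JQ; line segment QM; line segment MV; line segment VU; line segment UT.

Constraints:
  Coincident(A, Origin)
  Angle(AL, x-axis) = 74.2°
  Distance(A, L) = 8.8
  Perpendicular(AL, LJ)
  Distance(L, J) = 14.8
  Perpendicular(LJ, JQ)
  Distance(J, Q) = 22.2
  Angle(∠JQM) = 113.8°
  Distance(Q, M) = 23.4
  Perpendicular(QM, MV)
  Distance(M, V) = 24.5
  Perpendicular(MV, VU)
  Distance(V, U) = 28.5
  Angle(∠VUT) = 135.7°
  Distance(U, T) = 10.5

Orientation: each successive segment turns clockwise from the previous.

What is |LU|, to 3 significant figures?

9.85

QM is perpendicular to MV, so MV runs at 98.0°; with |MV| = 24.5, V = (-16.0, 4.08). MV ⟂ VU, so VU runs at 8.00°; with |VU| = 28.5, U = (12.2, 8.05). Then |LU| = |U − L| = 9.85.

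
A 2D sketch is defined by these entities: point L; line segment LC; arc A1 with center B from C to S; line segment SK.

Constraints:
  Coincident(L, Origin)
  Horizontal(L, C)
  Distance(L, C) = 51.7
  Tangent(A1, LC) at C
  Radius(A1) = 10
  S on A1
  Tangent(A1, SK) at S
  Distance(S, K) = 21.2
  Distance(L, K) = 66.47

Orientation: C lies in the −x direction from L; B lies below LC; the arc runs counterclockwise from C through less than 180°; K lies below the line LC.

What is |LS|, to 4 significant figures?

62.66

Checks: |BS| = 10.00 ✓; ∠(BS, SK) = 90.00° ✓; |SK| = 21.20 ✓; |LK| = 66.47 ✓.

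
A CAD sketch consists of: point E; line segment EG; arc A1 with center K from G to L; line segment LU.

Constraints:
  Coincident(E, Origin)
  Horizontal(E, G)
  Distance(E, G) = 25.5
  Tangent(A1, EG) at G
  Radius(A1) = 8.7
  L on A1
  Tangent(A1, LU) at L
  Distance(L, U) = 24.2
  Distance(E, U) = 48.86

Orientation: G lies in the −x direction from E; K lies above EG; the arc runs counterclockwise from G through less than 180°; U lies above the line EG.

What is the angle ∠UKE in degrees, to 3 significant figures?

136°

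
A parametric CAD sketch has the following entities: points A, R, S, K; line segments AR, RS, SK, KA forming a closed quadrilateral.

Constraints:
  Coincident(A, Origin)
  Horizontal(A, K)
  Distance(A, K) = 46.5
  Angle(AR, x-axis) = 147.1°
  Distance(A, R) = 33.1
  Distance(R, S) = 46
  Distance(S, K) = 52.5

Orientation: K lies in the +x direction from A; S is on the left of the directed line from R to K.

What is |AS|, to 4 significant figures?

41.98

Checks: |RS| = 46.00 ✓; |SK| = 52.50 ✓.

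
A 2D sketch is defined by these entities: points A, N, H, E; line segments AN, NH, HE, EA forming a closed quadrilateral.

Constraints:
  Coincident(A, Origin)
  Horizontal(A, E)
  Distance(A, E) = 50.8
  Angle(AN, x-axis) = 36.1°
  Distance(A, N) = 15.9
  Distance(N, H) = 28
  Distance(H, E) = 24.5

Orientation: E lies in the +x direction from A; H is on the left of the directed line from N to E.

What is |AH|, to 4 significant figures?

43.70

A is at the origin; A and E share the same y with |AE| = 50.8 and E in +x, so E = (50.8, 0). AN runs at 36.1° with |AN| = 15.9, so N = (12.85, 9.368). H is determined by |NH| = 28.0 and |HE| = 24.5 together: it lies at the intersection of circle(N, 28.0) and circle(E, 24.5). With |NE| = 39.09, the foot of the radical line on NE is 21.90 from N and the perpendicular offset is √(28.0² − 21.90²) = 17.45. Taking the left-of-NE solution: H = (38.29, 21.06).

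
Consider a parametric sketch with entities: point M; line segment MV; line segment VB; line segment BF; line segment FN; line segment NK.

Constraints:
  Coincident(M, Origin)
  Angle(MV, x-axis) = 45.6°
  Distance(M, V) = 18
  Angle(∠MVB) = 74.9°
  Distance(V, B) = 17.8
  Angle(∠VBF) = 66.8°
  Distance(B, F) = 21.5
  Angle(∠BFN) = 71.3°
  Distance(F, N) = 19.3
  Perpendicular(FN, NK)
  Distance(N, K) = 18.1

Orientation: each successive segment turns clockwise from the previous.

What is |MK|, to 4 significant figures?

24.09

M is at the origin; MV runs at 45.6° with length 18.0, so V = (12.59, 12.86). ∠MVB = 74.9° gives VB at -59.50° from the x-axis; with |VB| = 17.8, B = (21.63, -2.476). ∠VBF = 66.8° gives BF at -172.7° from the x-axis; with |BF| = 21.5, F = (0.3024, -5.208). ∠BFN = 71.3° gives FN at 78.60° from the x-axis; with |FN| = 19.3, N = (4.117, 13.71). The perpendicularity gives NK at right angles to FN, so NK runs at -11.40°; with |NK| = 18.1, K = (21.86, 10.13). Then |MK| = |K − M| = 24.09.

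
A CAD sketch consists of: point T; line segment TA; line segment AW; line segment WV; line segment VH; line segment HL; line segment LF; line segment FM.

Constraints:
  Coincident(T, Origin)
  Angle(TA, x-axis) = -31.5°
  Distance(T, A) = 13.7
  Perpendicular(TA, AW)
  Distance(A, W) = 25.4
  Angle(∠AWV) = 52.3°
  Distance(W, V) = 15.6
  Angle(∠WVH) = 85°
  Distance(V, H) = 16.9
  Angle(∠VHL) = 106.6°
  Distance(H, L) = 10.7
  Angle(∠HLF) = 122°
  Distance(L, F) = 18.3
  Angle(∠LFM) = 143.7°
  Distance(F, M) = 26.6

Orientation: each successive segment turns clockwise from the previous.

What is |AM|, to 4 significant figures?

49.38

T is at the origin; TA runs at -31.5° with length 13.7, so A = (11.68, -7.158). The perpendicularity gives AW at right angles to TA, so AW runs at -121.5°; with |AW| = 25.4, W = (-1.590, -28.82). ∠AWV = 52.3° gives WV at 110.8° from the x-axis; with |WV| = 15.6, V = (-7.130, -14.23). ∠WVH = 85.0° gives VH at 15.80° from the x-axis; with |VH| = 16.9, H = (9.132, -9.630). ∠VHL = 106.6° gives HL at -57.60° from the x-axis; with |HL| = 10.7, L = (14.86, -18.66). ∠HLF = 122.0° gives LF at -115.6° from the x-axis; with |LF| = 18.3, F = (6.958, -35.17). ∠LFM = 143.7° gives FM at -151.9° from the x-axis; with |FM| = 26.6, M = (-16.51, -47.70). Then |AM| = |M − A| = 49.38.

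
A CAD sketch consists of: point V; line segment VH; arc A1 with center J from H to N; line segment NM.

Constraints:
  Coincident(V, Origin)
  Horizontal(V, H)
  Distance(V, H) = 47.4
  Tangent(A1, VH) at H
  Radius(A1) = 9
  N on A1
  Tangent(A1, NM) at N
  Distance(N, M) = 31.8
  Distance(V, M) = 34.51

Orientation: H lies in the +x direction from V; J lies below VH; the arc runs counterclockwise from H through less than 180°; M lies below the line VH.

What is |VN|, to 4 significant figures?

40.57

Checks: |JN| = 9.000 ✓; ∠(JN, NM) = 90.00° ✓; |NM| = 31.80 ✓; |VM| = 34.51 ✓.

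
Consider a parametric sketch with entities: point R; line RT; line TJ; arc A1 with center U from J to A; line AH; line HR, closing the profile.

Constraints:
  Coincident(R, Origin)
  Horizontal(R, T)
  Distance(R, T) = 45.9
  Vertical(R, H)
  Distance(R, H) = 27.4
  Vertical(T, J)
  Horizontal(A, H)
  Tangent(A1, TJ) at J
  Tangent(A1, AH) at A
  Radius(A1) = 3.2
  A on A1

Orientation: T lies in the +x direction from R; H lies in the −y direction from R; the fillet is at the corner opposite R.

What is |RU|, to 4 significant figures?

49.08

R is at the origin; R and T share the same y with |RT| = 45.9 and T on the +x side, so T = (45.90, 0.000). RH is vertical with |RH| = 27.4 and H on the −y side, so H = (0.000, -27.40). The virtual corner opposite R is at (45.90, -27.40). Tangency of A1 to TJ means the radius UJ is perpendicular to TJ and since A1 is tangent to AH there, UA ⟂ AH, with radius 3.2, so the center U sits 3.2 in from both sides at U = (42.70, -24.20). Then |RU| = |U − R| = 49.08.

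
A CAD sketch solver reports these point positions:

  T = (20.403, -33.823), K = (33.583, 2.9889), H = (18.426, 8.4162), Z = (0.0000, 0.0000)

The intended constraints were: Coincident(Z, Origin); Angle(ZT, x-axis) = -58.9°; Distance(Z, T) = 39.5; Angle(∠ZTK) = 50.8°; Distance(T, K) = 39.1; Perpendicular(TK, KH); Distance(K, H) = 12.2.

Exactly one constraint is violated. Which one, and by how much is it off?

Distance(K, H) = 12.2 — off by 3.90.

Z = (0.00, 0.00) ✓; ZT at -58.90° ✓; |ZT| = 39.50 ✓; ∠ZTK = 50.80° ✓; |TK| = 39.10 ✓; ∠(TK, KH) = 90.00° ✓; |KH| = 16.10 ✗.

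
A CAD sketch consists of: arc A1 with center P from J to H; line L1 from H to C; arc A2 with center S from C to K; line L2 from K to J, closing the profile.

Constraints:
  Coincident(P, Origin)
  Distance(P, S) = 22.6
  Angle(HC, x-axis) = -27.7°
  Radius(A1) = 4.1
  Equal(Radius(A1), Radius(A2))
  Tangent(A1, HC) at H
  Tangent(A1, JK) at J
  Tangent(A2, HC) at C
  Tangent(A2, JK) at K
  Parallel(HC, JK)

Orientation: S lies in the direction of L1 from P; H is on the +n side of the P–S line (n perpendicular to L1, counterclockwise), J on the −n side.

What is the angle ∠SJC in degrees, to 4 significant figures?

9.660°

The slot axis is L1's direction at -27.7°, so u = (cos -27.7°, sin -27.7°) = (0.8854, -0.4648) and n = (−sin -27.7°, cos -27.7°) = (0.4648, 0.8854). P is at the origin and S lies 22.6 along u from P, so S = 22.6·u = (20.01, -10.51). Tangency of A1 to both parallel lines with radius 4.1 puts H and J at P ± 4.1·n: H = (1.906, 3.630), J = (-1.906, -3.630). Equal radii place C and K the same way about S: C = S + 4.1·n = (21.92, -6.875), K = S − 4.1·n = (18.10, -14.14). Then cos ∠SJC = JS·JC / (|JS||JC|), giving 9.660°.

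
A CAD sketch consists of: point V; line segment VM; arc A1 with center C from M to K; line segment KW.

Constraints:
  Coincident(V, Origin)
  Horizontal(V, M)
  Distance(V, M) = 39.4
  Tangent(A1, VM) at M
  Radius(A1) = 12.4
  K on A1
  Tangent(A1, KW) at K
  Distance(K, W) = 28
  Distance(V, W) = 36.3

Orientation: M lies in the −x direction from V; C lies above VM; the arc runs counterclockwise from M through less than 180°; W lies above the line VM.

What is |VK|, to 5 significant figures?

29.066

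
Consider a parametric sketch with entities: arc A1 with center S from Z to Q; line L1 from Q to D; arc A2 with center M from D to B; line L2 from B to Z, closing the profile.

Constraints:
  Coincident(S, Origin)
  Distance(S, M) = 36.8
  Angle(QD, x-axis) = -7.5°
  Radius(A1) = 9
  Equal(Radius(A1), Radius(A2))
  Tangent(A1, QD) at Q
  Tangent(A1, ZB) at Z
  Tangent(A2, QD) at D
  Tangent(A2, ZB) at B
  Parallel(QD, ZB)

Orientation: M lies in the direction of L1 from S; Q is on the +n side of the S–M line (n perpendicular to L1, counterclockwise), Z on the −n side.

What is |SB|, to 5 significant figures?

37.885

The slot axis is L1's direction at -7.5°, so u = (cos -7.5°, sin -7.5°) = (0.99144, -0.13053) and n = (−sin -7.5°, cos -7.5°) = (0.13053, 0.99144). S is at the origin and M lies 36.8 along u from S, so M = 36.8·u = (36.485, -4.8034). Tangency of A1 to both parallel lines with radius 9.0 puts Q and Z at S ± 9.0·n: Q = (1.1747, 8.9230), Z = (-1.1747, -8.9230). Equal radii place D and B the same way about M: D = M + 9.0·n = (37.660, 4.1196), B = M − 9.0·n = (35.310, -13.726). Then |SB| = |B − S| = 37.885.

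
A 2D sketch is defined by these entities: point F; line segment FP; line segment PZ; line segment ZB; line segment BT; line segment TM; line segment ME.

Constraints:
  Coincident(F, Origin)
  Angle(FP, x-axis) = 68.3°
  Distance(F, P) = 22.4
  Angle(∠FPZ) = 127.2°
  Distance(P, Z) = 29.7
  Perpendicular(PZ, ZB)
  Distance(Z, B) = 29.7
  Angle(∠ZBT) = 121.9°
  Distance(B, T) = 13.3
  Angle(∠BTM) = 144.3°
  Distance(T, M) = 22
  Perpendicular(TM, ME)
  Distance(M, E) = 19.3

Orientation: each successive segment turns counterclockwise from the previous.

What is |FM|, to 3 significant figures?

20.1

F is at the origin; FP runs at 68.3° with length 22.4, so P = (8.28, 20.8). ∠FPZ = 127.2° gives PZ at 121° from the x-axis; with |PZ| = 29.7, Z = (-7.06, 46.2). PZ is perpendicular to ZB, so ZB runs at -149°; with |ZB| = 29.7, B = (-32.5, 30.9). ∠ZBT = 121.9° gives BT at -90.8° from the x-axis; with |BT| = 13.3, T = (-32.7, 17.6). ∠BTM = 144.3° gives TM at -55.1° from the x-axis; with |TM| = 22.0, M = (-20.1, -0.439). Then |FM| = |M − F| = 20.1.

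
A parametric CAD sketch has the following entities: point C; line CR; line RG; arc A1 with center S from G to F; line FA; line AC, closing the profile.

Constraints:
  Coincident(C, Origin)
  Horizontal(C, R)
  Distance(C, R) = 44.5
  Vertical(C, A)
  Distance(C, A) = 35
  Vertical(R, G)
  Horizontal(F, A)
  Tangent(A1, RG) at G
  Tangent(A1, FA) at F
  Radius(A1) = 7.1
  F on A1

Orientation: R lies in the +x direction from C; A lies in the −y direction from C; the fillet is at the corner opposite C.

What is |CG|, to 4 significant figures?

52.52

C is at the origin; C and R share the same y with |CR| = 44.5 and R on the +x side, so R = (44.50, 0.000). CA is vertical with |CA| = 35.0 and A on the −y side, so A = (0.000, -35.00). The virtual corner opposite C is at (44.50, -35.00). Since A1 is tangent to RG there, SG ⟂ RG and A1 meets FA tangentially, so SF is at right angles to FA, with radius 7.1, so the center S sits 7.1 in from both sides at S = (37.40, -27.90). That places the tangent points at G = (44.50, -27.90) on RG and F = (37.40, -35.00) on FA. Then |CG| = |G − C| = 52.52.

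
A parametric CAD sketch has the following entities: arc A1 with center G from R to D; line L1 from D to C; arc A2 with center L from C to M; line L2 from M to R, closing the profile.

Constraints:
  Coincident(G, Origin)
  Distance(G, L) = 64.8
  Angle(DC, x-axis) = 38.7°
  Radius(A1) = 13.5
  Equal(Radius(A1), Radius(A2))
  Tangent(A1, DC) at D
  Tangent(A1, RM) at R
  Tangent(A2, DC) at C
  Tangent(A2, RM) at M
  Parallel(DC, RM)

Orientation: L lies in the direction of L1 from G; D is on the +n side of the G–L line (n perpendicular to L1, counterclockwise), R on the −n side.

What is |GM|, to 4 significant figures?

66.19

The slot axis is L1's direction at 38.7°, so u = (cos 38.7°, sin 38.7°) = (0.7804, 0.6252) and n = (−sin 38.7°, cos 38.7°) = (-0.6252, 0.7804). G is at the origin and L lies 64.8 along u from G, so L = 64.8·u = (50.57, 40.52). Tangency of A1 to both parallel lines with radius 13.5 puts D and R at G ± 13.5·n: D = (-8.441, 10.54), R = (8.441, -10.54). Equal radii place C and M the same way about L: C = L + 13.5·n = (42.13, 51.05), M = L − 13.5·n = (59.01, 29.98). Then |GM| = |M − G| = 66.19.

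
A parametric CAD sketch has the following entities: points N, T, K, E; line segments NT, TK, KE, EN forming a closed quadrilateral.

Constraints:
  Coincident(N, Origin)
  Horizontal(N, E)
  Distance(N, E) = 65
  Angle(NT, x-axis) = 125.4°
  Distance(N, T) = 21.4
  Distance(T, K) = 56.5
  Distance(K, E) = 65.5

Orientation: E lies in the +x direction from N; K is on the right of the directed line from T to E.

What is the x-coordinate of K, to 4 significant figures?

9.428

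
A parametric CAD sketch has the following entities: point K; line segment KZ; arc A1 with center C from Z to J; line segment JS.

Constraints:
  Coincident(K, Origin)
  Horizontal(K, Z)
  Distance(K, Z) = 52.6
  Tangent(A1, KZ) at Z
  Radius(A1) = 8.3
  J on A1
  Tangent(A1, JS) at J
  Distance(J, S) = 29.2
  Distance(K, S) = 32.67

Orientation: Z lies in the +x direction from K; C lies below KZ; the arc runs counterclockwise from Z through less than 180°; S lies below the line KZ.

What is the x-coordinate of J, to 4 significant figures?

47.20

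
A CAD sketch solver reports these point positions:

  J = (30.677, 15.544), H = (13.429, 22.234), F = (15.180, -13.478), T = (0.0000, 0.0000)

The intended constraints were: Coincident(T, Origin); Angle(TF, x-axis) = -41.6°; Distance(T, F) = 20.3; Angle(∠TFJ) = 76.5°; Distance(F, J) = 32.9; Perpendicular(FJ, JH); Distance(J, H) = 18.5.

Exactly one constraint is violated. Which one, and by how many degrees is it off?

Perpendicular(FJ, JH) — off by 6.90°.

T = (0.00, 0.00) ✓; TF at -41.60° ✓; |TF| = 20.30 ✓; ∠TFJ = 76.50° ✓; |FJ| = 32.90 ✓; ∠(FJ, JH) = 96.90° ✗; |JH| = 18.50 ✓.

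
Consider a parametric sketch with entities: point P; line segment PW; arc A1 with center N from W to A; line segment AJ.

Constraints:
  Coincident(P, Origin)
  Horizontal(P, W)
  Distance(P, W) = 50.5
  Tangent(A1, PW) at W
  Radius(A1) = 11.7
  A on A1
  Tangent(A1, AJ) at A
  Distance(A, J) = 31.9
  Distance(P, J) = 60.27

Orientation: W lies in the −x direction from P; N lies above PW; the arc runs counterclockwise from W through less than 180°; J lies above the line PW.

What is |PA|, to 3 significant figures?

40.8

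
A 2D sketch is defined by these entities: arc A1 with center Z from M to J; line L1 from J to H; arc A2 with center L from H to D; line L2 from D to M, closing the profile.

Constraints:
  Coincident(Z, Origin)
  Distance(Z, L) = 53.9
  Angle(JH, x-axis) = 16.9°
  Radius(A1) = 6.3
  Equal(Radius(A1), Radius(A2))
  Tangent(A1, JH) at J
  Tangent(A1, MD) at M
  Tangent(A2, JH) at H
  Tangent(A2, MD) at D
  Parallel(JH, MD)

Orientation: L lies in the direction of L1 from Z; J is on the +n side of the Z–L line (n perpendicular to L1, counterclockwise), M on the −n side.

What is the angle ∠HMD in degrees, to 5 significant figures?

13.158°

The slot axis is L1's direction at 16.9°, so u = (cos 16.9°, sin 16.9°) = (0.95681, 0.29070) and n = (−sin 16.9°, cos 16.9°) = (-0.29070, 0.95681). Z is at the origin and L lies 53.9 along u from Z, so L = 53.9·u = (51.572, 15.669). Tangency of A1 to both parallel lines with radius 6.3 puts J and M at Z ± 6.3·n: J = (-1.8314, 6.0279), M = (1.8314, -6.0279). Equal radii place H and D the same way about L: H = L + 6.3·n = (49.741, 21.697), D = L − 6.3·n = (53.404, 9.6409). Then cos ∠HMD = MH·MD / (|MH||MD|), giving 13.158°.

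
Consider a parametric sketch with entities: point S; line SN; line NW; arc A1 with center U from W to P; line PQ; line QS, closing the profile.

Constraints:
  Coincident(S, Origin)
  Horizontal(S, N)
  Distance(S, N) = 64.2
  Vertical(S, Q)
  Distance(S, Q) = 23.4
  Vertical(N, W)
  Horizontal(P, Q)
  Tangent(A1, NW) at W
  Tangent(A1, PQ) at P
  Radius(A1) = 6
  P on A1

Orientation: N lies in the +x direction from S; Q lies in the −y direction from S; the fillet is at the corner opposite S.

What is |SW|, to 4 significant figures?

66.52

S is at the origin; SN is horizontal with |SN| = 64.2 and N on the +x side, so N = (64.20, 0.000). S and Q share the same x with |SQ| = 23.4 and Q on the −y side, so Q = (0.000, -23.40). The virtual corner opposite S is at (64.20, -23.40). Tangency of A1 to NW means the radius UW is perpendicular to NW and tangency of A1 to PQ means the radius UP is perpendicular to PQ, with radius 6.0, so the center U sits 6.0 in from both sides at U = (58.20, -17.40). That places the tangent points at W = (64.20, -17.40) on NW and P = (58.20, -23.40) on PQ. Then |SW| = |W − S| = 66.52.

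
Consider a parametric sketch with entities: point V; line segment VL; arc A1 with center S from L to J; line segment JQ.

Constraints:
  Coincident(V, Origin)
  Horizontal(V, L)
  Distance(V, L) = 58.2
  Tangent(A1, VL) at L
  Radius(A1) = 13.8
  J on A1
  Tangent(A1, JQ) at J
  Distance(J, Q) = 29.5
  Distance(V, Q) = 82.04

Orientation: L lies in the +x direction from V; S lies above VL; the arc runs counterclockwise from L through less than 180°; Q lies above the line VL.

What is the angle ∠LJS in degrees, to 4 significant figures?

42.04°

Checks: |SJ| = 13.80 ✓; ∠(SJ, JQ) = 90.00° ✓; |JQ| = 29.50 ✓; |VQ| = 82.04 ✓.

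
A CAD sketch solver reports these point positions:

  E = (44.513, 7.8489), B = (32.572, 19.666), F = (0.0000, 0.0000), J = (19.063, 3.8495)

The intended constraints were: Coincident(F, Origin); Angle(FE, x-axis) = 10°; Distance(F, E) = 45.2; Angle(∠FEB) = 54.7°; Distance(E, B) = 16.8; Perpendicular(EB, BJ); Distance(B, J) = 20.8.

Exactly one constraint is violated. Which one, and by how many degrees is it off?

Perpendicular(EB, BJ) — off by 4.20°.

F = (0.00, 0.00) ✓; FE at 10.00° ✓; |FE| = 45.20 ✓; ∠FEB = 54.70° ✓; |EB| = 16.80 ✓; ∠(EB, BJ) = 94.20° ✗; |BJ| = 20.80 ✓.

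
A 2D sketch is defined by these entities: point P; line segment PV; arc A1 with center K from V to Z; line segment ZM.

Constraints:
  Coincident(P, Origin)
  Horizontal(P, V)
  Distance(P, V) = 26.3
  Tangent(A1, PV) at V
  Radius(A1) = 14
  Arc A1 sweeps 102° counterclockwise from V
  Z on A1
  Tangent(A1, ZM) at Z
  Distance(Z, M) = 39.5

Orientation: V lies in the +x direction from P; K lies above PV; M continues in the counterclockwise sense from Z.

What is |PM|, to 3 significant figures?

64.0

On A1, V sits at bearing -90° from K; a 102° counterclockwise sweep puts Z at bearing 12°, so Z = K + 14.0·(cos 12°, sin 12°) = (40.0, 16.9). Tangency of A1 to ZM means the radius KZ is perpendicular to ZM, so ZM runs along (−sin 12°, cos 12°); with |ZM| = 39.5, M = (31.8, 55.5). Then |PM| = |M − P| = 64.0.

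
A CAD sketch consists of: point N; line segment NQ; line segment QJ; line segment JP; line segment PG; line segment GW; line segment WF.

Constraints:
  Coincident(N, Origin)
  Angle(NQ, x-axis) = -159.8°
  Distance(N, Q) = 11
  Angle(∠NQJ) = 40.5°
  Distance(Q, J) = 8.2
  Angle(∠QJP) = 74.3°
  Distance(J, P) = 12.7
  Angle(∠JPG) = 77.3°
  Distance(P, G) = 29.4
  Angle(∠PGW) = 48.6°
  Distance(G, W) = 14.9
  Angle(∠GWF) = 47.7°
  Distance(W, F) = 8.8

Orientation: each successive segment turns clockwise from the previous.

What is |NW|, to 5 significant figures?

20.902

N is at the origin; NQ runs at -159.8° with length 11.0, so Q = (-10.323, -3.7983). ∠NQJ = 40.5° gives QJ at 60.700° from the x-axis; with |QJ| = 8.2, J = (-6.3105, 3.3527). ∠QJP = 74.3° gives JP at -45.000° from the x-axis; with |JP| = 12.7, P = (2.6698, -5.6276). ∠JPG = 77.3° gives PG at -147.70° from the x-axis; with |PG| = 29.4, G = (-22.181, -21.338). ∠PGW = 48.6° gives GW at 80.900° from the x-axis; with |GW| = 14.9, W = (-19.824, -6.6251). Then |NW| = |W − N| = 20.902.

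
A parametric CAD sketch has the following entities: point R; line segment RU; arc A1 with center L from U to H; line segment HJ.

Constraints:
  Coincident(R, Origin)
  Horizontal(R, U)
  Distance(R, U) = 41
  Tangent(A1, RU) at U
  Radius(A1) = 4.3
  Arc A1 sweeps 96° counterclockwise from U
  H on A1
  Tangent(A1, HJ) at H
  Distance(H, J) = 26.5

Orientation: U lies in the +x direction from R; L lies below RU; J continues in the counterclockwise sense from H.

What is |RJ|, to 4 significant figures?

50.27

On A1, U sits at bearing 90° from L; a 96° counterclockwise sweep puts H at bearing 186°, so H = L + 4.3·(cos 186°, sin 186°) = (36.72, -4.749). A1 meets HJ tangentially, so LH is at right angles to HJ, so HJ runs along (−sin 186°, cos 186°); with |HJ| = 26.5, J = (39.49, -31.10). Then |RJ| = |J − R| = 50.27.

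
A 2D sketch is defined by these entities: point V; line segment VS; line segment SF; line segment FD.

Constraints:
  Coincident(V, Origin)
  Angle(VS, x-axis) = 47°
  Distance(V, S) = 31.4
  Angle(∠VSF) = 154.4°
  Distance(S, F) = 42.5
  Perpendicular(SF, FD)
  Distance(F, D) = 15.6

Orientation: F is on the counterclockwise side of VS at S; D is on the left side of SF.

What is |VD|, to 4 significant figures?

70.85

∠VSF = 154.4°, so SF runs at 47.0° + (180° − 154.4°) = 72.60° from the x-axis; with |SF| = 42.5, F = S + 42.5·(cos 72.60°, sin 72.60°) = (34.12, 63.52). SF ⟂ FD; with |FD| = 15.6 on the left of SF, D = F + 15.6·(-0.9542, 0.2990) = (19.24, 68.18). Then |VD| = |D − V| = 70.85.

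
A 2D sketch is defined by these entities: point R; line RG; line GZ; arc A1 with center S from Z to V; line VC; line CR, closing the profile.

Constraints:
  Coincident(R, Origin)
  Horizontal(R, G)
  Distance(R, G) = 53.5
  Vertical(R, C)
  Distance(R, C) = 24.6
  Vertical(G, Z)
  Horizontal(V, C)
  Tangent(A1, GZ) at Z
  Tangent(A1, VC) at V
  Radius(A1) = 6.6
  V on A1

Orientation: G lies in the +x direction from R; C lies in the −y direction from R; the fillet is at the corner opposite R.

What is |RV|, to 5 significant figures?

52.960

R is at the origin; R and G share the same y with |RG| = 53.5 and G on the +x side, so G = (53.500, 0.0000). R and C share the same x with |RC| = 24.6 and C on the −y side, so C = (0.0000, -24.600). The virtual corner opposite R is at (53.500, -24.600). Tangency of A1 to GZ means the radius SZ is perpendicular to GZ and A1 meets VC tangentially, so SV is at right angles to VC, with radius 6.6, so the center S sits 6.6 in from both sides at S = (46.900, -18.000). That places the tangent points at Z = (53.500, -18.000) on GZ and V = (46.900, -24.600) on VC. Then |RV| = |V − R| = 52.960.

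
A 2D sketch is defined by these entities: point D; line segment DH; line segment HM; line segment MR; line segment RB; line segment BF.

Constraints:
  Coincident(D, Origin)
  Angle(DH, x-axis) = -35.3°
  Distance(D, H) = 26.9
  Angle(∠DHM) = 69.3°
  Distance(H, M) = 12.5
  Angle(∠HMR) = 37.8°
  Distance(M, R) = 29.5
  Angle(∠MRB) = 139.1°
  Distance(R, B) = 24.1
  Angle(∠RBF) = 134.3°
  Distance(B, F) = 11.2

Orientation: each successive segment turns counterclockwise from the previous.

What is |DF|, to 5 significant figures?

54.422

D is at the origin; DH runs at -35.3° with length 26.9, so H = (21.954, -15.544). ∠DHM = 69.3° gives HM at 75.400° from the x-axis; with |HM| = 12.5, M = (25.105, -3.4480). ∠HMR = 37.8° gives MR at -142.40° from the x-axis; with |MR| = 29.5, R = (1.7324, -21.447). ∠MRB = 139.1° gives RB at -101.50° from the x-axis; with |RB| = 24.1, B = (-3.0723, -45.063). ∠RBF = 134.3° gives BF at -55.800° from the x-axis; with |BF| = 11.2, F = (3.2230, -54.327). Then |DF| = |F − D| = 54.422.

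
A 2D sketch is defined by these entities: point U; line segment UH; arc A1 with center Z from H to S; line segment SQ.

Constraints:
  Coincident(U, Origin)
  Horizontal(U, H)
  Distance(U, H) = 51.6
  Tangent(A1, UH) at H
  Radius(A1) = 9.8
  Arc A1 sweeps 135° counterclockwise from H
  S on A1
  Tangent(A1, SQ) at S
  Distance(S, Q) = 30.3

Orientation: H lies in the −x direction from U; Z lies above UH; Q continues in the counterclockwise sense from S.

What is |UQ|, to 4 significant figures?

76.32

U is at the origin; U and H share the same y with |UH| = 51.6 and H on the −x side, so H = (-51.60, 0.000). Since A1 is tangent to UH there, ZH ⟂ UH, so Z = H + (0, 9.8) = (-51.60, 9.800). On A1, H sits at bearing -90° from Z; a 135° counterclockwise sweep puts S at bearing 45°, so S = Z + 9.8·(cos 45°, sin 45°) = (-44.67, 16.73). A1 meets SQ tangentially, so ZS is at right angles to SQ, so SQ runs along (−sin 45°, cos 45°); with |SQ| = 30.3, Q = (-66.10, 38.15). Then |UQ| = |Q − U| = 76.32.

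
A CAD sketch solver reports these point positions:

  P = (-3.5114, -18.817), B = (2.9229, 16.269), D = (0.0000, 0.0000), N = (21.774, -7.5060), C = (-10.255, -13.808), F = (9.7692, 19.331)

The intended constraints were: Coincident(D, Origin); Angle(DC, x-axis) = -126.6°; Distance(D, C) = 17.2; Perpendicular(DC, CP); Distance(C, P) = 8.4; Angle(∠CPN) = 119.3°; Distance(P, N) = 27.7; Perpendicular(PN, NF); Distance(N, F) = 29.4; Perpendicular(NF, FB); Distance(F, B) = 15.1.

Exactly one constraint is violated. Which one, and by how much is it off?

Distance(F, B) = 15.1 — off by 7.60.

D = (0.00, 0.00) ✓; DC at -126.6° ✓; |DC| = 17.20 ✓; ∠(DC, CP) = 90.00° ✓; |CP| = 8.400 ✓; ∠CPN = 119.3° ✓; |PN| = 27.70 ✓; ∠(PN, NF) = 90.00° ✓; |NF| = 29.40 ✓; ∠(NF, FB) = 90.00° ✓; |FB| = 7.500 ✗.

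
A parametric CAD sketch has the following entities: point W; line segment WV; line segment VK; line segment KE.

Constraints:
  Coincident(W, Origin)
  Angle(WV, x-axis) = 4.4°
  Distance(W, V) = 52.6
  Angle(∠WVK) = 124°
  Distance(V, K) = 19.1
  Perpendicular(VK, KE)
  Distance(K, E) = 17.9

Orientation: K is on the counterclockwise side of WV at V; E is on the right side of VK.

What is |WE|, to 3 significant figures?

78.3

∠WVK = 124.0°, so VK runs at 4.4° + (180° − 124.0°) = 60.4° from the x-axis; with |VK| = 19.1, K = V + 19.1·(cos 60.4°, sin 60.4°) = (61.9, 20.6). The perpendicularity gives KE at right angles to VK; with |KE| = 17.9 on the right of VK, E = K + 17.9·(0.869, -0.494) = (77.4, 11.8). Then |WE| = |E − W| = 78.3.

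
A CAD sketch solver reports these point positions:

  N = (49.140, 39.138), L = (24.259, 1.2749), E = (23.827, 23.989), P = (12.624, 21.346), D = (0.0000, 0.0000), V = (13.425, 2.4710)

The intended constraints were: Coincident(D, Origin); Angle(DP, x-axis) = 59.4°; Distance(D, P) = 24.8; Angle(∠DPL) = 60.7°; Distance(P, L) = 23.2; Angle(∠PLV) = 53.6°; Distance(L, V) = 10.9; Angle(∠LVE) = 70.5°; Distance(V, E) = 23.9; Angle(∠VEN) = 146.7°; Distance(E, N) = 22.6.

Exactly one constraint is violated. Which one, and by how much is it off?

Distance(E, N) = 22.6 — off by 6.90.

D = (0.00, 0.00) ✓; DP at 59.40° ✓; |DP| = 24.80 ✓; ∠DPL = 60.70° ✓; |PL| = 23.20 ✓; ∠PLV = 53.60° ✓; |LV| = 10.90 ✓; ∠LVE = 70.50° ✓; |VE| = 23.90 ✓; ∠VEN = 146.7° ✓; |EN| = 29.50 ✗.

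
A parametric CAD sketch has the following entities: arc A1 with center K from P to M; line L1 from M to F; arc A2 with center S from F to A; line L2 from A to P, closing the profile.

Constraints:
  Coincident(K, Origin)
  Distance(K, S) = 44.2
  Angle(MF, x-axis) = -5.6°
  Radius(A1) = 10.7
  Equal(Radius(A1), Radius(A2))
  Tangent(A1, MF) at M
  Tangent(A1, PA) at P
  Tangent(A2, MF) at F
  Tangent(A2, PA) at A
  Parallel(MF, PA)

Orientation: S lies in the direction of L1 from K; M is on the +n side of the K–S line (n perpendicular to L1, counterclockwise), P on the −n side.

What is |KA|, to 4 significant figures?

45.48

The slot axis is L1's direction at -5.6°, so u = (cos -5.6°, sin -5.6°) = (0.9952, -0.09758) and n = (−sin -5.6°, cos -5.6°) = (0.09758, 0.9952). K is at the origin and S lies 44.2 along u from K, so S = 44.2·u = (43.99, -4.313). Tangency of A1 to both parallel lines with radius 10.7 puts M and P at K ± 10.7·n: M = (1.044, 10.65), P = (-1.044, -10.65). Equal radii place F and A the same way about S: F = S + 10.7·n = (45.03, 6.336), A = S − 10.7·n = (42.94, -14.96). Then |KA| = |A − K| = 45.48.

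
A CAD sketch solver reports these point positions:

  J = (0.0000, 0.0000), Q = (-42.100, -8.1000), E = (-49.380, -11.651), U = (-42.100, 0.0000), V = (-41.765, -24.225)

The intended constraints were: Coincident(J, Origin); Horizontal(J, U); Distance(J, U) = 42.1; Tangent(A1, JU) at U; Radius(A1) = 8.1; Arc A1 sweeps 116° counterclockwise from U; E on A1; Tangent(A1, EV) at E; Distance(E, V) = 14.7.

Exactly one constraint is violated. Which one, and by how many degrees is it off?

Tangent(A1, EV) at E — off by 5.20°.

J = (0.00, 0.00) ✓; J.y = 0.00, U.y = 0.00 ✓; |JU| = 42.10 ✓; ∠(QU, UJ) = 90.00° ✓; |QU| = 8.100 ✓; bearing(Q→E) − bearing(Q→U) = 116.0° ✓; |QE| = 8.100 ✓; ∠(QE, EV) = 84.80° ✗; |EV| = 14.70 ✓.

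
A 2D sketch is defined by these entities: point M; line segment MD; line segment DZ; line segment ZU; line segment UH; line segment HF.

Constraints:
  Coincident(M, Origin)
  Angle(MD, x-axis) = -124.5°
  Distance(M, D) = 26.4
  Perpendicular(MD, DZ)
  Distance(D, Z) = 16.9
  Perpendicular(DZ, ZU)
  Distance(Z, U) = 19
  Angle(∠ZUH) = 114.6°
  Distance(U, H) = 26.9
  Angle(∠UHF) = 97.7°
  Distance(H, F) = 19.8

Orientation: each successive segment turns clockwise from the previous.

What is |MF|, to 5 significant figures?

22.280

∠ZUH = 114.6° gives UH at -9.9000° from the x-axis; with |UH| = 26.9, H = (8.3803, -1.1512). ∠UHF = 97.7° gives HF at -92.200° from the x-axis; with |HF| = 19.8, F = (7.6202, -20.937). Then |MF| = |F − M| = 22.280.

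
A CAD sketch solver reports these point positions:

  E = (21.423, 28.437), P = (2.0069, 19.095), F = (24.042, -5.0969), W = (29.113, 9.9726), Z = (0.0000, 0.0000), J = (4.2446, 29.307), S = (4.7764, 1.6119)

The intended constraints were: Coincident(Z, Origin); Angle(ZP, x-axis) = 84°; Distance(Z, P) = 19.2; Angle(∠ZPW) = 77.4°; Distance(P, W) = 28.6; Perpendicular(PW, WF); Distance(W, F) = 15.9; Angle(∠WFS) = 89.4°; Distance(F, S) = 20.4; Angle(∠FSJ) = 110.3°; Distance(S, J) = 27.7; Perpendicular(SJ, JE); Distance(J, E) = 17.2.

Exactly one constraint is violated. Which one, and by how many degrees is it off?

Perpendicular(SJ, JE) — off by 4.00°.

Z = (0.00, 0.00) ✓; ZP at 84.00° ✓; |ZP| = 19.20 ✓; ∠ZPW = 77.40° ✓; |PW| = 28.60 ✓; ∠(PW, WF) = 90.00° ✓; |WF| = 15.90 ✓; ∠WFS = 89.40° ✓; |FS| = 20.40 ✓; ∠FSJ = 110.3° ✓; |SJ| = 27.70 ✓; ∠(SJ, JE) = 94.00° ✗; |JE| = 17.20 ✓.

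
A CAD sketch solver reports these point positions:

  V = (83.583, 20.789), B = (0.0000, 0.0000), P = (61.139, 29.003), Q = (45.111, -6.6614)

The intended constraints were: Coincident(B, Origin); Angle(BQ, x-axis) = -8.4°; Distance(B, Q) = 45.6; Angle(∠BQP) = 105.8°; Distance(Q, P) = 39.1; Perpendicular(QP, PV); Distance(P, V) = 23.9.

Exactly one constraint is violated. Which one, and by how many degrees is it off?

Perpendicular(QP, PV) — off by 4.10°.

B = (0.00, 0.00) ✓; BQ at -8.400° ✓; |BQ| = 45.60 ✓; ∠BQP = 105.8° ✓; |QP| = 39.10 ✓; ∠(QP, PV) = 85.90° ✗; |PV| = 23.90 ✓.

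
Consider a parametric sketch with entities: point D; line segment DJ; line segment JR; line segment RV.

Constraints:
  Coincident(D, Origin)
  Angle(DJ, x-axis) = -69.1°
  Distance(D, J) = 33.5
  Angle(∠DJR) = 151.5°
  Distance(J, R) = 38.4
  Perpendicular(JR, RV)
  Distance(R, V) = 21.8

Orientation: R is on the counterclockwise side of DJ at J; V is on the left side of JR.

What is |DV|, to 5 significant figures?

68.089

D is at the origin; DJ runs at -69.1° with length 33.5, so J = 33.5·(cos -69.1°, sin -69.1°) = (11.951, -31.296). ∠DJR = 151.5°, so JR runs at -69.1° + (180° − 151.5°) = -40.600° from the x-axis; with |JR| = 38.4, R = J + 38.4·(cos -40.600°, sin -40.600°) = (41.107, -56.286). JR ⟂ RV; with |RV| = 21.8 on the left of JR, V = R + 21.8·(0.65077, 0.75927) = (55.294, -39.733). Then |DV| = |V − D| = 68.089.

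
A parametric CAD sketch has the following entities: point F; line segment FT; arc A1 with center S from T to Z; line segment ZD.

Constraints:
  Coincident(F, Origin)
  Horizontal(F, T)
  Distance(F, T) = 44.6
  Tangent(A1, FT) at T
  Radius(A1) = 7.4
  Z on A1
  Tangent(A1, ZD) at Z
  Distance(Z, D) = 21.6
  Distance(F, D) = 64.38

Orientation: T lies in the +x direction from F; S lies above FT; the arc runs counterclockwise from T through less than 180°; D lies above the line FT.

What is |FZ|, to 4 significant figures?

51.69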